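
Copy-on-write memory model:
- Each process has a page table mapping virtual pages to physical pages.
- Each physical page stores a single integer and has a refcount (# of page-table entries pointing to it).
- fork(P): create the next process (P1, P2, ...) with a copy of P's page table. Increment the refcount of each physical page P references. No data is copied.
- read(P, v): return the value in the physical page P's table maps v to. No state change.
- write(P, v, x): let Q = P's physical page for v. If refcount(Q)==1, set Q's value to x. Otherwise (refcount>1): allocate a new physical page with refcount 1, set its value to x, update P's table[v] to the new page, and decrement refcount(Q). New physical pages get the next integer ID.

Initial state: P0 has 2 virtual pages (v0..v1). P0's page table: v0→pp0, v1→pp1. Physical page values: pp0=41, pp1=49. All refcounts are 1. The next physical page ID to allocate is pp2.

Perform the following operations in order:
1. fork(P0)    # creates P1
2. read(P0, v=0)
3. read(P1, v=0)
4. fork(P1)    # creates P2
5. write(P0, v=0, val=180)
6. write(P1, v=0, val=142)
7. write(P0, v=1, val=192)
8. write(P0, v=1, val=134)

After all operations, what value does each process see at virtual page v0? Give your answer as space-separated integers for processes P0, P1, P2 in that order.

Answer: 180 142 41

Derivation:
Op 1: fork(P0) -> P1. 2 ppages; refcounts: pp0:2 pp1:2
Op 2: read(P0, v0) -> 41. No state change.
Op 3: read(P1, v0) -> 41. No state change.
Op 4: fork(P1) -> P2. 2 ppages; refcounts: pp0:3 pp1:3
Op 5: write(P0, v0, 180). refcount(pp0)=3>1 -> COPY to pp2. 3 ppages; refcounts: pp0:2 pp1:3 pp2:1
Op 6: write(P1, v0, 142). refcount(pp0)=2>1 -> COPY to pp3. 4 ppages; refcounts: pp0:1 pp1:3 pp2:1 pp3:1
Op 7: write(P0, v1, 192). refcount(pp1)=3>1 -> COPY to pp4. 5 ppages; refcounts: pp0:1 pp1:2 pp2:1 pp3:1 pp4:1
Op 8: write(P0, v1, 134). refcount(pp4)=1 -> write in place. 5 ppages; refcounts: pp0:1 pp1:2 pp2:1 pp3:1 pp4:1
P0: v0 -> pp2 = 180
P1: v0 -> pp3 = 142
P2: v0 -> pp0 = 41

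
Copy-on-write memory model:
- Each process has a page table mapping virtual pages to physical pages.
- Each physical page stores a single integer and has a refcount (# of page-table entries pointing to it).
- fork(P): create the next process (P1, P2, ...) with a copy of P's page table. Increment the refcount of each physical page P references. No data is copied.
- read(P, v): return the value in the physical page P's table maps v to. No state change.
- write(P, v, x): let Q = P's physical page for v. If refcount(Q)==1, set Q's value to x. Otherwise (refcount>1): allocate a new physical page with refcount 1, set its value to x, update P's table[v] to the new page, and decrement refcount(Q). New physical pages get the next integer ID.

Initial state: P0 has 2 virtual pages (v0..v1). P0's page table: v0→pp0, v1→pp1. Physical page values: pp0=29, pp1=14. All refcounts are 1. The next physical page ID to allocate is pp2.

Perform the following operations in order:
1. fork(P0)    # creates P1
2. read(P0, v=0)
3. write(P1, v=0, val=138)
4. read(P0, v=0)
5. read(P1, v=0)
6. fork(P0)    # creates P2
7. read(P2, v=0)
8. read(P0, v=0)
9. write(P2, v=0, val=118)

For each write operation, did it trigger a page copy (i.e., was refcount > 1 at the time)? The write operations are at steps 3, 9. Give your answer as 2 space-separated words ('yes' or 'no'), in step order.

Op 1: fork(P0) -> P1. 2 ppages; refcounts: pp0:2 pp1:2
Op 2: read(P0, v0) -> 29. No state change.
Op 3: write(P1, v0, 138). refcount(pp0)=2>1 -> COPY to pp2. 3 ppages; refcounts: pp0:1 pp1:2 pp2:1
Op 4: read(P0, v0) -> 29. No state change.
Op 5: read(P1, v0) -> 138. No state change.
Op 6: fork(P0) -> P2. 3 ppages; refcounts: pp0:2 pp1:3 pp2:1
Op 7: read(P2, v0) -> 29. No state change.
Op 8: read(P0, v0) -> 29. No state change.
Op 9: write(P2, v0, 118). refcount(pp0)=2>1 -> COPY to pp3. 4 ppages; refcounts: pp0:1 pp1:3 pp2:1 pp3:1

yes yes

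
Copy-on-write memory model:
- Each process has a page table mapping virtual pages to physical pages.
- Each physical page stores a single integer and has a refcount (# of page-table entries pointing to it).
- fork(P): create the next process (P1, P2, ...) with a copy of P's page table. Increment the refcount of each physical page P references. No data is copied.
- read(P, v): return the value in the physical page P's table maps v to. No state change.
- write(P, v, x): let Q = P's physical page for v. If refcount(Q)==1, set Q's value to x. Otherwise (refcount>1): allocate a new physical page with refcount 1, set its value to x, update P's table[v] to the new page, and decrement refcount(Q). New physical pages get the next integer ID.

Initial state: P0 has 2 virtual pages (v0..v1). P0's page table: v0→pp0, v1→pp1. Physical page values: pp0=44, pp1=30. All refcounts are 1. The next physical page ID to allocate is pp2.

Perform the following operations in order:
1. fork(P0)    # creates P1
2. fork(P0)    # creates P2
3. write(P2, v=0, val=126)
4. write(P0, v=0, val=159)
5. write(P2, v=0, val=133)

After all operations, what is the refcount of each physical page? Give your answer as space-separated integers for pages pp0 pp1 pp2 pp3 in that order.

Op 1: fork(P0) -> P1. 2 ppages; refcounts: pp0:2 pp1:2
Op 2: fork(P0) -> P2. 2 ppages; refcounts: pp0:3 pp1:3
Op 3: write(P2, v0, 126). refcount(pp0)=3>1 -> COPY to pp2. 3 ppages; refcounts: pp0:2 pp1:3 pp2:1
Op 4: write(P0, v0, 159). refcount(pp0)=2>1 -> COPY to pp3. 4 ppages; refcounts: pp0:1 pp1:3 pp2:1 pp3:1
Op 5: write(P2, v0, 133). refcount(pp2)=1 -> write in place. 4 ppages; refcounts: pp0:1 pp1:3 pp2:1 pp3:1

Answer: 1 3 1 1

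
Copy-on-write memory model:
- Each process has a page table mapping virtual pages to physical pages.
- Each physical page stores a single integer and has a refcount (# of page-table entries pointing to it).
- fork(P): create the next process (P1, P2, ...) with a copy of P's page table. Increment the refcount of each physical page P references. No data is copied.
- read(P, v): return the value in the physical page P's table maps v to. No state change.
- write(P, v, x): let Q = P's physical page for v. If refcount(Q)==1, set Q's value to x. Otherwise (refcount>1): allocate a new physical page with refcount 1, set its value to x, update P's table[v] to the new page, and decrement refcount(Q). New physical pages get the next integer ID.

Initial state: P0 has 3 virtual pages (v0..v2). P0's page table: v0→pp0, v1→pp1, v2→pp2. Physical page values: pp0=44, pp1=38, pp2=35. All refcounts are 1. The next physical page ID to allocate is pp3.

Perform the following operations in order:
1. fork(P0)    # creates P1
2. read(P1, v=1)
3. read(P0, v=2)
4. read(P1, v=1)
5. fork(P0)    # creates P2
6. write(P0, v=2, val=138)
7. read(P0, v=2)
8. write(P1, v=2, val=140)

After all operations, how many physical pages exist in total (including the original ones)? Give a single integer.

Answer: 5

Derivation:
Op 1: fork(P0) -> P1. 3 ppages; refcounts: pp0:2 pp1:2 pp2:2
Op 2: read(P1, v1) -> 38. No state change.
Op 3: read(P0, v2) -> 35. No state change.
Op 4: read(P1, v1) -> 38. No state change.
Op 5: fork(P0) -> P2. 3 ppages; refcounts: pp0:3 pp1:3 pp2:3
Op 6: write(P0, v2, 138). refcount(pp2)=3>1 -> COPY to pp3. 4 ppages; refcounts: pp0:3 pp1:3 pp2:2 pp3:1
Op 7: read(P0, v2) -> 138. No state change.
Op 8: write(P1, v2, 140). refcount(pp2)=2>1 -> COPY to pp4. 5 ppages; refcounts: pp0:3 pp1:3 pp2:1 pp3:1 pp4:1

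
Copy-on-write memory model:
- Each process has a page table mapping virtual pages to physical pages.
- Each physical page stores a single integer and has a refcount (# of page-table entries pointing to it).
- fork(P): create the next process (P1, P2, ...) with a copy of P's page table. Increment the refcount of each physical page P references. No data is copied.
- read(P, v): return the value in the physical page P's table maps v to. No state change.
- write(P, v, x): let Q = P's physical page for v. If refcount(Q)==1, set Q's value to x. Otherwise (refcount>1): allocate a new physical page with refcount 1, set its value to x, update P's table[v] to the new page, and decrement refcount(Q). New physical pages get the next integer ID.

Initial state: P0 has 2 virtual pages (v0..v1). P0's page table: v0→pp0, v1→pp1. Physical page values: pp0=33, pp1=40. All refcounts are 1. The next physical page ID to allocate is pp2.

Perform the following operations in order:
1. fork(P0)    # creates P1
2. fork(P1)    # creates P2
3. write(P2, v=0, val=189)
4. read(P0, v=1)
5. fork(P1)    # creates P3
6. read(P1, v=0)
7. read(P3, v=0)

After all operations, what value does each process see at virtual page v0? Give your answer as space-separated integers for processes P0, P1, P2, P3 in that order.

Answer: 33 33 189 33

Derivation:
Op 1: fork(P0) -> P1. 2 ppages; refcounts: pp0:2 pp1:2
Op 2: fork(P1) -> P2. 2 ppages; refcounts: pp0:3 pp1:3
Op 3: write(P2, v0, 189). refcount(pp0)=3>1 -> COPY to pp2. 3 ppages; refcounts: pp0:2 pp1:3 pp2:1
Op 4: read(P0, v1) -> 40. No state change.
Op 5: fork(P1) -> P3. 3 ppages; refcounts: pp0:3 pp1:4 pp2:1
Op 6: read(P1, v0) -> 33. No state change.
Op 7: read(P3, v0) -> 33. No state change.
P0: v0 -> pp0 = 33
P1: v0 -> pp0 = 33
P2: v0 -> pp2 = 189
P3: v0 -> pp0 = 33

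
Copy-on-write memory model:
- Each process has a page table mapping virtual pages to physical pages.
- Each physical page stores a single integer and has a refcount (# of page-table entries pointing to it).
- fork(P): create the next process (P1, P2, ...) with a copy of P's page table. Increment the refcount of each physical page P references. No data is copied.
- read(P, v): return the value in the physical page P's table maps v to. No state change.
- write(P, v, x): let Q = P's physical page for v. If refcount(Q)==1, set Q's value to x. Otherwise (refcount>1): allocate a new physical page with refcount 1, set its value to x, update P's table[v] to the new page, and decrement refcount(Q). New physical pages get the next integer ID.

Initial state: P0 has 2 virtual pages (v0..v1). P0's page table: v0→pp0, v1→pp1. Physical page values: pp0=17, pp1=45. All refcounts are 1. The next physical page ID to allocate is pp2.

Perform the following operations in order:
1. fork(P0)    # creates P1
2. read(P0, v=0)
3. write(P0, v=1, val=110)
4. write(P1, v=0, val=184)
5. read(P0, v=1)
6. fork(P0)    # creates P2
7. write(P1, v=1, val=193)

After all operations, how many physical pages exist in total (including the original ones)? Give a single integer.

Answer: 4

Derivation:
Op 1: fork(P0) -> P1. 2 ppages; refcounts: pp0:2 pp1:2
Op 2: read(P0, v0) -> 17. No state change.
Op 3: write(P0, v1, 110). refcount(pp1)=2>1 -> COPY to pp2. 3 ppages; refcounts: pp0:2 pp1:1 pp2:1
Op 4: write(P1, v0, 184). refcount(pp0)=2>1 -> COPY to pp3. 4 ppages; refcounts: pp0:1 pp1:1 pp2:1 pp3:1
Op 5: read(P0, v1) -> 110. No state change.
Op 6: fork(P0) -> P2. 4 ppages; refcounts: pp0:2 pp1:1 pp2:2 pp3:1
Op 7: write(P1, v1, 193). refcount(pp1)=1 -> write in place. 4 ppages; refcounts: pp0:2 pp1:1 pp2:2 pp3:1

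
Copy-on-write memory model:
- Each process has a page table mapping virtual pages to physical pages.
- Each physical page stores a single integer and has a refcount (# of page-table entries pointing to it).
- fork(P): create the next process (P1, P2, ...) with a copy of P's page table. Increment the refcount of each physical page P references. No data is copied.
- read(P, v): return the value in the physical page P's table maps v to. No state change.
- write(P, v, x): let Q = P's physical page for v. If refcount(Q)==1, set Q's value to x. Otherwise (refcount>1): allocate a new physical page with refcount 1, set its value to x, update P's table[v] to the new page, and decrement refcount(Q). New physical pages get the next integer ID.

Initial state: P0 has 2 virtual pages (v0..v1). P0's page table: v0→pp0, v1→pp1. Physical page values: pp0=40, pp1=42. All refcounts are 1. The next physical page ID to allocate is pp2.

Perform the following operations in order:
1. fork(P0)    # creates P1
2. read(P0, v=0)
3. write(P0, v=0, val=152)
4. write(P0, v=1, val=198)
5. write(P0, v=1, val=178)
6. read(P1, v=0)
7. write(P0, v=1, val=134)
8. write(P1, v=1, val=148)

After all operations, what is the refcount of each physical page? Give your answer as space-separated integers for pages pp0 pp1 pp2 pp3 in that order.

Op 1: fork(P0) -> P1. 2 ppages; refcounts: pp0:2 pp1:2
Op 2: read(P0, v0) -> 40. No state change.
Op 3: write(P0, v0, 152). refcount(pp0)=2>1 -> COPY to pp2. 3 ppages; refcounts: pp0:1 pp1:2 pp2:1
Op 4: write(P0, v1, 198). refcount(pp1)=2>1 -> COPY to pp3. 4 ppages; refcounts: pp0:1 pp1:1 pp2:1 pp3:1
Op 5: write(P0, v1, 178). refcount(pp3)=1 -> write in place. 4 ppages; refcounts: pp0:1 pp1:1 pp2:1 pp3:1
Op 6: read(P1, v0) -> 40. No state change.
Op 7: write(P0, v1, 134). refcount(pp3)=1 -> write in place. 4 ppages; refcounts: pp0:1 pp1:1 pp2:1 pp3:1
Op 8: write(P1, v1, 148). refcount(pp1)=1 -> write in place. 4 ppages; refcounts: pp0:1 pp1:1 pp2:1 pp3:1

Answer: 1 1 1 1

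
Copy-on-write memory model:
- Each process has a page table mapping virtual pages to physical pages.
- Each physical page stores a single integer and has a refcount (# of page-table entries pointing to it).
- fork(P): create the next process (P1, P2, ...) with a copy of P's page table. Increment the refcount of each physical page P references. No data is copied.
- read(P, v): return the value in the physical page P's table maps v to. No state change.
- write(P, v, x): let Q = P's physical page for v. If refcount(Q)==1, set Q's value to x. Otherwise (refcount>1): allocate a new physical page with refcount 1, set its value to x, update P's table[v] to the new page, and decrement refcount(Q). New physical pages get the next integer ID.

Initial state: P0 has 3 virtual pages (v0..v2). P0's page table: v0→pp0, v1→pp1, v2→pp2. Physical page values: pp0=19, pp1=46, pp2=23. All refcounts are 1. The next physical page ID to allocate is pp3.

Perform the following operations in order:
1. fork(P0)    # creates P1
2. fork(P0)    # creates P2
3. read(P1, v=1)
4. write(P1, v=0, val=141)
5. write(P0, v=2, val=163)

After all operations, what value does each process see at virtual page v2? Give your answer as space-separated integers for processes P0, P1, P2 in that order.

Op 1: fork(P0) -> P1. 3 ppages; refcounts: pp0:2 pp1:2 pp2:2
Op 2: fork(P0) -> P2. 3 ppages; refcounts: pp0:3 pp1:3 pp2:3
Op 3: read(P1, v1) -> 46. No state change.
Op 4: write(P1, v0, 141). refcount(pp0)=3>1 -> COPY to pp3. 4 ppages; refcounts: pp0:2 pp1:3 pp2:3 pp3:1
Op 5: write(P0, v2, 163). refcount(pp2)=3>1 -> COPY to pp4. 5 ppages; refcounts: pp0:2 pp1:3 pp2:2 pp3:1 pp4:1
P0: v2 -> pp4 = 163
P1: v2 -> pp2 = 23
P2: v2 -> pp2 = 23

Answer: 163 23 23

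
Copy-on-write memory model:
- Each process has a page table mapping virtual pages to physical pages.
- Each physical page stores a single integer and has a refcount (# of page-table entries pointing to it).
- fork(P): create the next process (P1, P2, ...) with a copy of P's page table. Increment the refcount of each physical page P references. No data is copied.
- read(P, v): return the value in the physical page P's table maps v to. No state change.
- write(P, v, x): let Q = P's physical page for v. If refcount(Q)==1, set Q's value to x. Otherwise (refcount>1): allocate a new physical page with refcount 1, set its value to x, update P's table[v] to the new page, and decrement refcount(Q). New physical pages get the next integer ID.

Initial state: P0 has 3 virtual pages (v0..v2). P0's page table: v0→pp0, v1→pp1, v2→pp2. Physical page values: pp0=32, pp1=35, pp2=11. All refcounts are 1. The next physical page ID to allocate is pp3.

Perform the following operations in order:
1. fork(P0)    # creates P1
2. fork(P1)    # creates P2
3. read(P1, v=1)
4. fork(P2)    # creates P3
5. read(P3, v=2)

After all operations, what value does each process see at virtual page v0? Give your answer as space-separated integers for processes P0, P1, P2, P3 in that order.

Op 1: fork(P0) -> P1. 3 ppages; refcounts: pp0:2 pp1:2 pp2:2
Op 2: fork(P1) -> P2. 3 ppages; refcounts: pp0:3 pp1:3 pp2:3
Op 3: read(P1, v1) -> 35. No state change.
Op 4: fork(P2) -> P3. 3 ppages; refcounts: pp0:4 pp1:4 pp2:4
Op 5: read(P3, v2) -> 11. No state change.
P0: v0 -> pp0 = 32
P1: v0 -> pp0 = 32
P2: v0 -> pp0 = 32
P3: v0 -> pp0 = 32

Answer: 32 32 32 32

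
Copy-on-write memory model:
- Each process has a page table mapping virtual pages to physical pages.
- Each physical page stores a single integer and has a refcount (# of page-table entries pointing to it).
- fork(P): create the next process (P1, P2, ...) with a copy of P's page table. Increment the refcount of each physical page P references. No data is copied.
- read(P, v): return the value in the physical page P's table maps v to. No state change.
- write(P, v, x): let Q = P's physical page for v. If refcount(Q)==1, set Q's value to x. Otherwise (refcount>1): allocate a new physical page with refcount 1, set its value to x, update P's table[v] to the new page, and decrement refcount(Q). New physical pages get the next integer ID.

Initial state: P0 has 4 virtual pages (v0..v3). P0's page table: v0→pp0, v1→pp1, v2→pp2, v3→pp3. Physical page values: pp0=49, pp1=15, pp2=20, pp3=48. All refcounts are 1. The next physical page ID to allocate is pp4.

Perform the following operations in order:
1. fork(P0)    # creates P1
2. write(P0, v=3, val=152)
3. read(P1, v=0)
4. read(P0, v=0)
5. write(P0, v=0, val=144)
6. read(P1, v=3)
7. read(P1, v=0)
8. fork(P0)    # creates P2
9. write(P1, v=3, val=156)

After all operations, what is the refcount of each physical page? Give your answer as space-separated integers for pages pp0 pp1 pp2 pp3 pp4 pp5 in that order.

Answer: 1 3 3 1 2 2

Derivation:
Op 1: fork(P0) -> P1. 4 ppages; refcounts: pp0:2 pp1:2 pp2:2 pp3:2
Op 2: write(P0, v3, 152). refcount(pp3)=2>1 -> COPY to pp4. 5 ppages; refcounts: pp0:2 pp1:2 pp2:2 pp3:1 pp4:1
Op 3: read(P1, v0) -> 49. No state change.
Op 4: read(P0, v0) -> 49. No state change.
Op 5: write(P0, v0, 144). refcount(pp0)=2>1 -> COPY to pp5. 6 ppages; refcounts: pp0:1 pp1:2 pp2:2 pp3:1 pp4:1 pp5:1
Op 6: read(P1, v3) -> 48. No state change.
Op 7: read(P1, v0) -> 49. No state change.
Op 8: fork(P0) -> P2. 6 ppages; refcounts: pp0:1 pp1:3 pp2:3 pp3:1 pp4:2 pp5:2
Op 9: write(P1, v3, 156). refcount(pp3)=1 -> write in place. 6 ppages; refcounts: pp0:1 pp1:3 pp2:3 pp3:1 pp4:2 pp5:2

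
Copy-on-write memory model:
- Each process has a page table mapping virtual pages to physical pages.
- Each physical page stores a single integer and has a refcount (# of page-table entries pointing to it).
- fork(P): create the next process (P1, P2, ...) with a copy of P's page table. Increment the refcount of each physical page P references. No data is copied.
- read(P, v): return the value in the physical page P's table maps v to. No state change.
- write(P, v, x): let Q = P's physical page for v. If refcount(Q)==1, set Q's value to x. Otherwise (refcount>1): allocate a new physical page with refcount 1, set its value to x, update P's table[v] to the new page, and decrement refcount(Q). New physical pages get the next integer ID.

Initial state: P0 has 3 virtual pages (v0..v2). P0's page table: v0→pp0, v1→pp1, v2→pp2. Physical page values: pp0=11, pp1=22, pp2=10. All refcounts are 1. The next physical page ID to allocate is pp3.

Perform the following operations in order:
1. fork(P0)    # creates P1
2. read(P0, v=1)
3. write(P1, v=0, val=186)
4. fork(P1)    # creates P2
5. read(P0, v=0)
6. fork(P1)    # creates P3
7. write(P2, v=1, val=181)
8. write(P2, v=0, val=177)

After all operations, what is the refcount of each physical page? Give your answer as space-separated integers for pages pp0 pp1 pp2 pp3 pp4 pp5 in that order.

Op 1: fork(P0) -> P1. 3 ppages; refcounts: pp0:2 pp1:2 pp2:2
Op 2: read(P0, v1) -> 22. No state change.
Op 3: write(P1, v0, 186). refcount(pp0)=2>1 -> COPY to pp3. 4 ppages; refcounts: pp0:1 pp1:2 pp2:2 pp3:1
Op 4: fork(P1) -> P2. 4 ppages; refcounts: pp0:1 pp1:3 pp2:3 pp3:2
Op 5: read(P0, v0) -> 11. No state change.
Op 6: fork(P1) -> P3. 4 ppages; refcounts: pp0:1 pp1:4 pp2:4 pp3:3
Op 7: write(P2, v1, 181). refcount(pp1)=4>1 -> COPY to pp4. 5 ppages; refcounts: pp0:1 pp1:3 pp2:4 pp3:3 pp4:1
Op 8: write(P2, v0, 177). refcount(pp3)=3>1 -> COPY to pp5. 6 ppages; refcounts: pp0:1 pp1:3 pp2:4 pp3:2 pp4:1 pp5:1

Answer: 1 3 4 2 1 1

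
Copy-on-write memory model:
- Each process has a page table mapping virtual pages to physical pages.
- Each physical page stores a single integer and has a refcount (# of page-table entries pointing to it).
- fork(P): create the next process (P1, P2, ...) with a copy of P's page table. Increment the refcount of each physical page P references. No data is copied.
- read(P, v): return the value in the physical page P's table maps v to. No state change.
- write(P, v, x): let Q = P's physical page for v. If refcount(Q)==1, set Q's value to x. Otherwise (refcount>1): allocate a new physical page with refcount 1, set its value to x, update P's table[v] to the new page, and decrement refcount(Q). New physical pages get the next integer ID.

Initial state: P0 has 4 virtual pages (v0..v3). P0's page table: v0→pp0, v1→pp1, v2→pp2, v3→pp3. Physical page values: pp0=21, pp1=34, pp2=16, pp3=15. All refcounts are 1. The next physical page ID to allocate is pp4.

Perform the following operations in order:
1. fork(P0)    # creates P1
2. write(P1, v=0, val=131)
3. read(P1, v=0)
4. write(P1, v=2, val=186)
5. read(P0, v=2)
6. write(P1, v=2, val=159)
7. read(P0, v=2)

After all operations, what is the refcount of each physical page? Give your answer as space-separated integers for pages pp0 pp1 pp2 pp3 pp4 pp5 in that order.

Answer: 1 2 1 2 1 1

Derivation:
Op 1: fork(P0) -> P1. 4 ppages; refcounts: pp0:2 pp1:2 pp2:2 pp3:2
Op 2: write(P1, v0, 131). refcount(pp0)=2>1 -> COPY to pp4. 5 ppages; refcounts: pp0:1 pp1:2 pp2:2 pp3:2 pp4:1
Op 3: read(P1, v0) -> 131. No state change.
Op 4: write(P1, v2, 186). refcount(pp2)=2>1 -> COPY to pp5. 6 ppages; refcounts: pp0:1 pp1:2 pp2:1 pp3:2 pp4:1 pp5:1
Op 5: read(P0, v2) -> 16. No state change.
Op 6: write(P1, v2, 159). refcount(pp5)=1 -> write in place. 6 ppages; refcounts: pp0:1 pp1:2 pp2:1 pp3:2 pp4:1 pp5:1
Op 7: read(P0, v2) -> 16. No state change.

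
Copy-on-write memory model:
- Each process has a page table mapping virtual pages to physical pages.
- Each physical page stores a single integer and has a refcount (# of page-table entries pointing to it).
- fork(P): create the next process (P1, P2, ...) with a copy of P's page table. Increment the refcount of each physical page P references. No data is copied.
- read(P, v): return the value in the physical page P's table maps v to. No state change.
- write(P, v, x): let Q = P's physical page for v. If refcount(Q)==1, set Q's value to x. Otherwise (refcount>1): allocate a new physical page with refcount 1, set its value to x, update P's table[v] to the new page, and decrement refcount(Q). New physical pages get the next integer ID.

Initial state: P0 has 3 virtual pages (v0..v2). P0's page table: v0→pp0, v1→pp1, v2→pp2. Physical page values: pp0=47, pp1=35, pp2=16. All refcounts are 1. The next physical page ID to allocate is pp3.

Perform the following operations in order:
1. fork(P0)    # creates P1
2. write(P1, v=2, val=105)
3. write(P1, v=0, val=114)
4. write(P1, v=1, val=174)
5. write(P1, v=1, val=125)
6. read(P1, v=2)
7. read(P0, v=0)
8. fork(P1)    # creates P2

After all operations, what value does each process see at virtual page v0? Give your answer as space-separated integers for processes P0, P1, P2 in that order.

Answer: 47 114 114

Derivation:
Op 1: fork(P0) -> P1. 3 ppages; refcounts: pp0:2 pp1:2 pp2:2
Op 2: write(P1, v2, 105). refcount(pp2)=2>1 -> COPY to pp3. 4 ppages; refcounts: pp0:2 pp1:2 pp2:1 pp3:1
Op 3: write(P1, v0, 114). refcount(pp0)=2>1 -> COPY to pp4. 5 ppages; refcounts: pp0:1 pp1:2 pp2:1 pp3:1 pp4:1
Op 4: write(P1, v1, 174). refcount(pp1)=2>1 -> COPY to pp5. 6 ppages; refcounts: pp0:1 pp1:1 pp2:1 pp3:1 pp4:1 pp5:1
Op 5: write(P1, v1, 125). refcount(pp5)=1 -> write in place. 6 ppages; refcounts: pp0:1 pp1:1 pp2:1 pp3:1 pp4:1 pp5:1
Op 6: read(P1, v2) -> 105. No state change.
Op 7: read(P0, v0) -> 47. No state change.
Op 8: fork(P1) -> P2. 6 ppages; refcounts: pp0:1 pp1:1 pp2:1 pp3:2 pp4:2 pp5:2
P0: v0 -> pp0 = 47
P1: v0 -> pp4 = 114
P2: v0 -> pp4 = 114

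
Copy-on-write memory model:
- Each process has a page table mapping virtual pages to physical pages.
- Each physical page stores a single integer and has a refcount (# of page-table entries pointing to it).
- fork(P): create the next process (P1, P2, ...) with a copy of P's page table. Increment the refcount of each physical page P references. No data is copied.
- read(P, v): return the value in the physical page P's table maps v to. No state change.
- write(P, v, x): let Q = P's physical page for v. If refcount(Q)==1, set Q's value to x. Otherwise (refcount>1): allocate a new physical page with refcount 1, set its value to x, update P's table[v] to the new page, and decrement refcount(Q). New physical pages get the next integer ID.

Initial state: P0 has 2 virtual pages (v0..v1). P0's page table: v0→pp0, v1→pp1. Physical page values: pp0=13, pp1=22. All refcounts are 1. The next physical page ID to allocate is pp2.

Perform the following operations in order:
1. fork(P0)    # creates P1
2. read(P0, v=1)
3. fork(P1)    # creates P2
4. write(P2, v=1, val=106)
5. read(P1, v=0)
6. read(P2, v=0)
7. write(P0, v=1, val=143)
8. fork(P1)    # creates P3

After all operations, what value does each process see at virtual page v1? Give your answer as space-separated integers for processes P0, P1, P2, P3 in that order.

Answer: 143 22 106 22

Derivation:
Op 1: fork(P0) -> P1. 2 ppages; refcounts: pp0:2 pp1:2
Op 2: read(P0, v1) -> 22. No state change.
Op 3: fork(P1) -> P2. 2 ppages; refcounts: pp0:3 pp1:3
Op 4: write(P2, v1, 106). refcount(pp1)=3>1 -> COPY to pp2. 3 ppages; refcounts: pp0:3 pp1:2 pp2:1
Op 5: read(P1, v0) -> 13. No state change.
Op 6: read(P2, v0) -> 13. No state change.
Op 7: write(P0, v1, 143). refcount(pp1)=2>1 -> COPY to pp3. 4 ppages; refcounts: pp0:3 pp1:1 pp2:1 pp3:1
Op 8: fork(P1) -> P3. 4 ppages; refcounts: pp0:4 pp1:2 pp2:1 pp3:1
P0: v1 -> pp3 = 143
P1: v1 -> pp1 = 22
P2: v1 -> pp2 = 106
P3: v1 -> pp1 = 22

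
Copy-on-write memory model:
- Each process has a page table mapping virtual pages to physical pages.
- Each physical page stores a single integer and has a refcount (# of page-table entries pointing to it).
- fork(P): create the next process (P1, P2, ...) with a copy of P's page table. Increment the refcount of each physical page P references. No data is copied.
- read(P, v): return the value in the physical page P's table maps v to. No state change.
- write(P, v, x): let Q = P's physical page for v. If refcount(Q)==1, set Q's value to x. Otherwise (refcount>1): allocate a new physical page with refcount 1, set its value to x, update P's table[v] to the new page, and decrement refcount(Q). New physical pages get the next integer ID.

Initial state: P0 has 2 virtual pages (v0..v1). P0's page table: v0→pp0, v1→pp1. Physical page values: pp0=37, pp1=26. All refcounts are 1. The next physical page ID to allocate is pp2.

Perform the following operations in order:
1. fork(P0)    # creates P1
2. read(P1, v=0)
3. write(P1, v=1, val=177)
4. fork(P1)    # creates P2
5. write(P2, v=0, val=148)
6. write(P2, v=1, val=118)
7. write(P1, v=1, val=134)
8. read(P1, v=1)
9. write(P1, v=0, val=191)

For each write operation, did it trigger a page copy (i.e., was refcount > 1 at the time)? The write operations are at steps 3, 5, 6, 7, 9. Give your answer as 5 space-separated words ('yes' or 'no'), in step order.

Op 1: fork(P0) -> P1. 2 ppages; refcounts: pp0:2 pp1:2
Op 2: read(P1, v0) -> 37. No state change.
Op 3: write(P1, v1, 177). refcount(pp1)=2>1 -> COPY to pp2. 3 ppages; refcounts: pp0:2 pp1:1 pp2:1
Op 4: fork(P1) -> P2. 3 ppages; refcounts: pp0:3 pp1:1 pp2:2
Op 5: write(P2, v0, 148). refcount(pp0)=3>1 -> COPY to pp3. 4 ppages; refcounts: pp0:2 pp1:1 pp2:2 pp3:1
Op 6: write(P2, v1, 118). refcount(pp2)=2>1 -> COPY to pp4. 5 ppages; refcounts: pp0:2 pp1:1 pp2:1 pp3:1 pp4:1
Op 7: write(P1, v1, 134). refcount(pp2)=1 -> write in place. 5 ppages; refcounts: pp0:2 pp1:1 pp2:1 pp3:1 pp4:1
Op 8: read(P1, v1) -> 134. No state change.
Op 9: write(P1, v0, 191). refcount(pp0)=2>1 -> COPY to pp5. 6 ppages; refcounts: pp0:1 pp1:1 pp2:1 pp3:1 pp4:1 pp5:1

yes yes yes no yes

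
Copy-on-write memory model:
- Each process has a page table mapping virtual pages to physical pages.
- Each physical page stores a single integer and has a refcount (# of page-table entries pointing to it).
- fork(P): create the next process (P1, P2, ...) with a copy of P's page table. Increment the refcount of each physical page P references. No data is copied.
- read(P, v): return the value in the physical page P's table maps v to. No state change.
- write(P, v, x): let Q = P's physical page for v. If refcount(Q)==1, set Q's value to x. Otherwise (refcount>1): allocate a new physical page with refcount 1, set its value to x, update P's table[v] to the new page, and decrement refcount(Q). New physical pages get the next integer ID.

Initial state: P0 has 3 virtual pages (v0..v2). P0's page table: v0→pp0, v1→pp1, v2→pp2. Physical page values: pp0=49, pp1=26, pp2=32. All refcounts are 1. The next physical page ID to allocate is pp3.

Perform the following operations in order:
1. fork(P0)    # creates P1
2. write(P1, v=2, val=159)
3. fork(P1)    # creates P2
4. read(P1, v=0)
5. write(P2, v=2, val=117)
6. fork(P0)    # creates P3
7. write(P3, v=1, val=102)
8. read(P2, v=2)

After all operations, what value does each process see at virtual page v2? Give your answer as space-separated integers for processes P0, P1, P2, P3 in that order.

Answer: 32 159 117 32

Derivation:
Op 1: fork(P0) -> P1. 3 ppages; refcounts: pp0:2 pp1:2 pp2:2
Op 2: write(P1, v2, 159). refcount(pp2)=2>1 -> COPY to pp3. 4 ppages; refcounts: pp0:2 pp1:2 pp2:1 pp3:1
Op 3: fork(P1) -> P2. 4 ppages; refcounts: pp0:3 pp1:3 pp2:1 pp3:2
Op 4: read(P1, v0) -> 49. No state change.
Op 5: write(P2, v2, 117). refcount(pp3)=2>1 -> COPY to pp4. 5 ppages; refcounts: pp0:3 pp1:3 pp2:1 pp3:1 pp4:1
Op 6: fork(P0) -> P3. 5 ppages; refcounts: pp0:4 pp1:4 pp2:2 pp3:1 pp4:1
Op 7: write(P3, v1, 102). refcount(pp1)=4>1 -> COPY to pp5. 6 ppages; refcounts: pp0:4 pp1:3 pp2:2 pp3:1 pp4:1 pp5:1
Op 8: read(P2, v2) -> 117. No state change.
P0: v2 -> pp2 = 32
P1: v2 -> pp3 = 159
P2: v2 -> pp4 = 117
P3: v2 -> pp2 = 32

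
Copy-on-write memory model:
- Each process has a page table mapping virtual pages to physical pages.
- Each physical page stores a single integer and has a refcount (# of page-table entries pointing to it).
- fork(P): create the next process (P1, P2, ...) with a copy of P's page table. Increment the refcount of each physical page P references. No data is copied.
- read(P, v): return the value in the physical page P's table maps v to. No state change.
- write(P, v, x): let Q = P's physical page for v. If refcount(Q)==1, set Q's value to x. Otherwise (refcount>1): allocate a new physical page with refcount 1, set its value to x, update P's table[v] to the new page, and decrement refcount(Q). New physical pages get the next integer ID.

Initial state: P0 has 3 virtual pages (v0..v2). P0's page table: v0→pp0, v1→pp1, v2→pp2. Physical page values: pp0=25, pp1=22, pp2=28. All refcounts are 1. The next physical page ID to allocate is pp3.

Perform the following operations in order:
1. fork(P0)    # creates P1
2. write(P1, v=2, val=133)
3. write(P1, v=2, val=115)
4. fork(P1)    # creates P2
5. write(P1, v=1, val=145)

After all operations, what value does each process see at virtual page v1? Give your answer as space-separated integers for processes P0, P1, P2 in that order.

Op 1: fork(P0) -> P1. 3 ppages; refcounts: pp0:2 pp1:2 pp2:2
Op 2: write(P1, v2, 133). refcount(pp2)=2>1 -> COPY to pp3. 4 ppages; refcounts: pp0:2 pp1:2 pp2:1 pp3:1
Op 3: write(P1, v2, 115). refcount(pp3)=1 -> write in place. 4 ppages; refcounts: pp0:2 pp1:2 pp2:1 pp3:1
Op 4: fork(P1) -> P2. 4 ppages; refcounts: pp0:3 pp1:3 pp2:1 pp3:2
Op 5: write(P1, v1, 145). refcount(pp1)=3>1 -> COPY to pp4. 5 ppages; refcounts: pp0:3 pp1:2 pp2:1 pp3:2 pp4:1
P0: v1 -> pp1 = 22
P1: v1 -> pp4 = 145
P2: v1 -> pp1 = 22

Answer: 22 145 22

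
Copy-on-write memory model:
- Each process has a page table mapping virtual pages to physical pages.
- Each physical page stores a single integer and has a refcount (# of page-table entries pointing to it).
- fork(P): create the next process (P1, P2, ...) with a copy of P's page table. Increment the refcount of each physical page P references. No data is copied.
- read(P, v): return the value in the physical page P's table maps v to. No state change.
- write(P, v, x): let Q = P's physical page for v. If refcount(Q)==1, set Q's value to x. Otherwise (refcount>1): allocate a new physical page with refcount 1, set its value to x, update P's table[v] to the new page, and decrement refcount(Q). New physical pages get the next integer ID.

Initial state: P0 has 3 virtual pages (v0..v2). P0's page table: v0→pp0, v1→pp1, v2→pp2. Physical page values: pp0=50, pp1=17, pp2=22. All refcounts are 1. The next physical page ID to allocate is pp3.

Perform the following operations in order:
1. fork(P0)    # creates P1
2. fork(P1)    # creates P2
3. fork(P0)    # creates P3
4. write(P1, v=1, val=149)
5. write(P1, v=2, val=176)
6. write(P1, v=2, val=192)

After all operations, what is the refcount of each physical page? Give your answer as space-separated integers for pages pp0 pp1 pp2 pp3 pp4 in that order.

Answer: 4 3 3 1 1

Derivation:
Op 1: fork(P0) -> P1. 3 ppages; refcounts: pp0:2 pp1:2 pp2:2
Op 2: fork(P1) -> P2. 3 ppages; refcounts: pp0:3 pp1:3 pp2:3
Op 3: fork(P0) -> P3. 3 ppages; refcounts: pp0:4 pp1:4 pp2:4
Op 4: write(P1, v1, 149). refcount(pp1)=4>1 -> COPY to pp3. 4 ppages; refcounts: pp0:4 pp1:3 pp2:4 pp3:1
Op 5: write(P1, v2, 176). refcount(pp2)=4>1 -> COPY to pp4. 5 ppages; refcounts: pp0:4 pp1:3 pp2:3 pp3:1 pp4:1
Op 6: write(P1, v2, 192). refcount(pp4)=1 -> write in place. 5 ppages; refcounts: pp0:4 pp1:3 pp2:3 pp3:1 pp4:1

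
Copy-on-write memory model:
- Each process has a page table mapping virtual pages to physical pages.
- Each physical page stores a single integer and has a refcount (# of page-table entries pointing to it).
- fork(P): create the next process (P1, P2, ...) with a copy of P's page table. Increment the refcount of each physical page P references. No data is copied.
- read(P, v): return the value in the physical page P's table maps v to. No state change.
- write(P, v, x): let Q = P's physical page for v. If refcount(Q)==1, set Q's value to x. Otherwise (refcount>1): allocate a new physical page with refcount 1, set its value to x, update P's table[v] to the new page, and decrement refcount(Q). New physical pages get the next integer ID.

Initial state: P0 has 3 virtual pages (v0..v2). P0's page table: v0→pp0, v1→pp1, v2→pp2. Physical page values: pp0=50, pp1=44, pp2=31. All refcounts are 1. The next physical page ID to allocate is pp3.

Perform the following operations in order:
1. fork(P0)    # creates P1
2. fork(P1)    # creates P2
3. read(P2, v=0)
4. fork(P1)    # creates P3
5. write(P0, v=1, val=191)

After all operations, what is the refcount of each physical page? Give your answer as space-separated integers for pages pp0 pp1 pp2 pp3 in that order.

Op 1: fork(P0) -> P1. 3 ppages; refcounts: pp0:2 pp1:2 pp2:2
Op 2: fork(P1) -> P2. 3 ppages; refcounts: pp0:3 pp1:3 pp2:3
Op 3: read(P2, v0) -> 50. No state change.
Op 4: fork(P1) -> P3. 3 ppages; refcounts: pp0:4 pp1:4 pp2:4
Op 5: write(P0, v1, 191). refcount(pp1)=4>1 -> COPY to pp3. 4 ppages; refcounts: pp0:4 pp1:3 pp2:4 pp3:1

Answer: 4 3 4 1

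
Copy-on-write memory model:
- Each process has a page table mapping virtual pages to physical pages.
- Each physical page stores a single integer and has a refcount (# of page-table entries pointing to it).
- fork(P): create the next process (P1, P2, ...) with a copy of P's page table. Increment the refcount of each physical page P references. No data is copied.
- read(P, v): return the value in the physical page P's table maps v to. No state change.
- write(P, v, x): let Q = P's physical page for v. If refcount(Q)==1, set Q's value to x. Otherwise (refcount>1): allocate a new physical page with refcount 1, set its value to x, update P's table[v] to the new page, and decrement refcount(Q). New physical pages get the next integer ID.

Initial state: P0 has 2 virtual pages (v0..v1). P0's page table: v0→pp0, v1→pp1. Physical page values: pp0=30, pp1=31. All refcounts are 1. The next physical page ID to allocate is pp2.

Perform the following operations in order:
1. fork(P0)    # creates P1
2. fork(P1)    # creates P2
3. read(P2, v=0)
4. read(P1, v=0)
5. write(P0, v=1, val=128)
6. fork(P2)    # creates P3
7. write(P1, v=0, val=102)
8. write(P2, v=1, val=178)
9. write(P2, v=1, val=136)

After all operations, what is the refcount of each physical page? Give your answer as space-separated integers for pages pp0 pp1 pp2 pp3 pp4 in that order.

Op 1: fork(P0) -> P1. 2 ppages; refcounts: pp0:2 pp1:2
Op 2: fork(P1) -> P2. 2 ppages; refcounts: pp0:3 pp1:3
Op 3: read(P2, v0) -> 30. No state change.
Op 4: read(P1, v0) -> 30. No state change.
Op 5: write(P0, v1, 128). refcount(pp1)=3>1 -> COPY to pp2. 3 ppages; refcounts: pp0:3 pp1:2 pp2:1
Op 6: fork(P2) -> P3. 3 ppages; refcounts: pp0:4 pp1:3 pp2:1
Op 7: write(P1, v0, 102). refcount(pp0)=4>1 -> COPY to pp3. 4 ppages; refcounts: pp0:3 pp1:3 pp2:1 pp3:1
Op 8: write(P2, v1, 178). refcount(pp1)=3>1 -> COPY to pp4. 5 ppages; refcounts: pp0:3 pp1:2 pp2:1 pp3:1 pp4:1
Op 9: write(P2, v1, 136). refcount(pp4)=1 -> write in place. 5 ppages; refcounts: pp0:3 pp1:2 pp2:1 pp3:1 pp4:1

Answer: 3 2 1 1 1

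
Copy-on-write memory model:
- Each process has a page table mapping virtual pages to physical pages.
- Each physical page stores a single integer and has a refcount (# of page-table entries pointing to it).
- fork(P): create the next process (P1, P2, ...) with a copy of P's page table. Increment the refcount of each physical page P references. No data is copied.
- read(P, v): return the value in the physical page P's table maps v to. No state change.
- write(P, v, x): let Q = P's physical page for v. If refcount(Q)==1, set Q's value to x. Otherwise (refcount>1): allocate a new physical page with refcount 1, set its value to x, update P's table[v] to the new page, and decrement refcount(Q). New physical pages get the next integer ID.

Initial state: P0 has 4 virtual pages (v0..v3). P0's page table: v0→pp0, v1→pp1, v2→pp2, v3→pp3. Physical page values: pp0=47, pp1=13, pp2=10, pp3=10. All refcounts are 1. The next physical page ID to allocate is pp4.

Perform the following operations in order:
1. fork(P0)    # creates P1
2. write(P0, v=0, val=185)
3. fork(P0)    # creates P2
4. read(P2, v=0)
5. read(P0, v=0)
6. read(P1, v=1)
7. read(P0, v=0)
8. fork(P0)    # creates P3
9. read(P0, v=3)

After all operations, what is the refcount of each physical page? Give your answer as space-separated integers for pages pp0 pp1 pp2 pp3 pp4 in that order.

Answer: 1 4 4 4 3

Derivation:
Op 1: fork(P0) -> P1. 4 ppages; refcounts: pp0:2 pp1:2 pp2:2 pp3:2
Op 2: write(P0, v0, 185). refcount(pp0)=2>1 -> COPY to pp4. 5 ppages; refcounts: pp0:1 pp1:2 pp2:2 pp3:2 pp4:1
Op 3: fork(P0) -> P2. 5 ppages; refcounts: pp0:1 pp1:3 pp2:3 pp3:3 pp4:2
Op 4: read(P2, v0) -> 185. No state change.
Op 5: read(P0, v0) -> 185. No state change.
Op 6: read(P1, v1) -> 13. No state change.
Op 7: read(P0, v0) -> 185. No state change.
Op 8: fork(P0) -> P3. 5 ppages; refcounts: pp0:1 pp1:4 pp2:4 pp3:4 pp4:3
Op 9: read(P0, v3) -> 10. No state change.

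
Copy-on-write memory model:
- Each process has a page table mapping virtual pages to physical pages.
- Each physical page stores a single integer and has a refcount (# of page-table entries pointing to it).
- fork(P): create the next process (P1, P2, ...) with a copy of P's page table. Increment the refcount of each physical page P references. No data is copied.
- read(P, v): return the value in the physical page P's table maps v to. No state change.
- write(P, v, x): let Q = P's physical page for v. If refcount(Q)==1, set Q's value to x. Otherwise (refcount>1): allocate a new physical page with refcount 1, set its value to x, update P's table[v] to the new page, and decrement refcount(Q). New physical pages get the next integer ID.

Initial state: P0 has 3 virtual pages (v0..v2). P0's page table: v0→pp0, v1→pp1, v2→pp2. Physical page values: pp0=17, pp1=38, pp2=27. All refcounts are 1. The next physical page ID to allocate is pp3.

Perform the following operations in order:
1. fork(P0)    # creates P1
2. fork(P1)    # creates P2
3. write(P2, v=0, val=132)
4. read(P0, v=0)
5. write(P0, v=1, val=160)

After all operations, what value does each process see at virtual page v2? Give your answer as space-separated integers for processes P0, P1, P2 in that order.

Answer: 27 27 27

Derivation:
Op 1: fork(P0) -> P1. 3 ppages; refcounts: pp0:2 pp1:2 pp2:2
Op 2: fork(P1) -> P2. 3 ppages; refcounts: pp0:3 pp1:3 pp2:3
Op 3: write(P2, v0, 132). refcount(pp0)=3>1 -> COPY to pp3. 4 ppages; refcounts: pp0:2 pp1:3 pp2:3 pp3:1
Op 4: read(P0, v0) -> 17. No state change.
Op 5: write(P0, v1, 160). refcount(pp1)=3>1 -> COPY to pp4. 5 ppages; refcounts: pp0:2 pp1:2 pp2:3 pp3:1 pp4:1
P0: v2 -> pp2 = 27
P1: v2 -> pp2 = 27
P2: v2 -> pp2 = 27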